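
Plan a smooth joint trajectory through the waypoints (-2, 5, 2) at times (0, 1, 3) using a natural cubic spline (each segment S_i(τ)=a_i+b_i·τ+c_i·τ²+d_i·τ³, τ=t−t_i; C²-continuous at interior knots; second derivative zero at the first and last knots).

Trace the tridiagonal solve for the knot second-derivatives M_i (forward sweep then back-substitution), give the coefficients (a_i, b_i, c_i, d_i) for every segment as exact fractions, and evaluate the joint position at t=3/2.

Δ: Δ0=7, Δ1=-3/2
row 1: diag=6, rhs=-51; c'=1/3, d'=-17/2
back: M1=-17/2
M: M0=0, M1=-17/2, M2=0
seg 0: a=-2, c=M0/2=0, d=(M1−M0)/(6·1)=-17/12, b=Δ0−h0·(2M0+M1)/6=101/12
seg 1: a=5, c=M1/2=-17/4, d=(M2−M1)/(6·2)=17/24, b=Δ1−h1·(2M1+M2)/6=25/6
t_q=3/2 → seg 1, τ=1/2; S=5+25/6·τ+-17/4·τ²+17/24·τ³=391/64

  seg 0: a=-2 b=101/12 c=0 d=-17/12
  seg 1: a=5 b=25/6 c=-17/4 d=17/24
S(3/2) = 391/64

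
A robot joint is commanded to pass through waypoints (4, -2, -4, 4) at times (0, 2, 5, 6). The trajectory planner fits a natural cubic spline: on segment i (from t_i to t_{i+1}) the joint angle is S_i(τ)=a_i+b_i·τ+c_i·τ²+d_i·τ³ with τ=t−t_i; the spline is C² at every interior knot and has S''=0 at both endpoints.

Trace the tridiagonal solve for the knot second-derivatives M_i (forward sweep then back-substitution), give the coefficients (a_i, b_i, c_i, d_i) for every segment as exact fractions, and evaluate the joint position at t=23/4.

  seg 0: a=4 b=-595/213 c=0 d=-11/213
  seg 1: a=-2 b=-727/213 c=-22/71 d=29/71
  seg 2: a=-4 b=1226/213 c=239/71 d=-239/213
S(23/4) = 7893/4544

Δ: Δ0=-3, Δ1=-2/3, Δ2=8
row 1: diag=10, rhs=14; c'=3/10, d'=7/5
row 2: denom=8−3·3/10=71/10; d'=(52−3·7/5)/(71/10)=478/71
back: M2=478/71
back: M1=7/5−3/10·478/71=-44/71
M: M0=0, M1=-44/71, M2=478/71, M3=0
seg 0: a=4, c=M0/2=0, d=(M1−M0)/(6·2)=-11/213, b=Δ0−h0·(2M0+M1)/6=-595/213
seg 1: a=-2, c=M1/2=-22/71, d=(M2−M1)/(6·3)=29/71, b=Δ1−h1·(2M1+M2)/6=-727/213
seg 2: a=-4, c=M2/2=239/71, d=(M3−M2)/(6·1)=-239/213, b=Δ2−h2·(2M2+M3)/6=1226/213
t_q=23/4 → seg 2, τ=3/4; S=-4+1226/213·τ+239/71·τ²+-239/213·τ³=7893/4544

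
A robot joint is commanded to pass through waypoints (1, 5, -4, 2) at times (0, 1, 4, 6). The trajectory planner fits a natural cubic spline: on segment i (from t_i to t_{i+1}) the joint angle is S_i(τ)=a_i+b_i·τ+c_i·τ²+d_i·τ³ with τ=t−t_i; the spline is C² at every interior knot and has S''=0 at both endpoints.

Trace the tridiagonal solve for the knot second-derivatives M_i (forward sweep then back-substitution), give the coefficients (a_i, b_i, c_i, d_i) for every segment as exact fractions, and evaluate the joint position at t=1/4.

  seg 0: a=1 b=372/71 c=0 d=-88/71
  seg 1: a=5 b=108/71 c=-264/71 d=157/213
  seg 2: a=-4 b=-63/71 c=207/71 d=-69/142
S(1/4) = 1301/568

Δ: Δ0=4, Δ1=-3, Δ2=3
row 1: diag=8, rhs=-42; c'=3/8, d'=-21/4
row 2: denom=10−3·3/8=71/8; d'=(36−3·-21/4)/(71/8)=414/71
back: M2=414/71
back: M1=-21/4−3/8·414/71=-528/71
M: M0=0, M1=-528/71, M2=414/71, M3=0
seg 0: a=1, c=M0/2=0, d=(M1−M0)/(6·1)=-88/71, b=Δ0−h0·(2M0+M1)/6=372/71
seg 1: a=5, c=M1/2=-264/71, d=(M2−M1)/(6·3)=157/213, b=Δ1−h1·(2M1+M2)/6=108/71
seg 2: a=-4, c=M2/2=207/71, d=(M3−M2)/(6·2)=-69/142, b=Δ2−h2·(2M2+M3)/6=-63/71
t_q=1/4 → seg 0, τ=1/4; S=1+372/71·τ+0·τ²+-88/71·τ³=1301/568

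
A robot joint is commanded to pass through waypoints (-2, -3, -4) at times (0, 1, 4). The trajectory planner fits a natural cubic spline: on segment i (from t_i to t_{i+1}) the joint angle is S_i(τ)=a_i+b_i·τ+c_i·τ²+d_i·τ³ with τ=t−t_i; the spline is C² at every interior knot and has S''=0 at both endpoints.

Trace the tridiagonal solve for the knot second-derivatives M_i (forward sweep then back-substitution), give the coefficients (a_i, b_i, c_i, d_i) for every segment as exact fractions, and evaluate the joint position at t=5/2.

  seg 0: a=-2 b=-13/12 c=0 d=1/12
  seg 1: a=-3 b=-5/6 c=1/4 d=-1/36
S(5/2) = -121/32

Δ: Δ0=-1, Δ1=-1/3
row 1: diag=8, rhs=4; c'=3/8, d'=1/2
back: M1=1/2
M: M0=0, M1=1/2, M2=0
seg 0: a=-2, c=M0/2=0, d=(M1−M0)/(6·1)=1/12, b=Δ0−h0·(2M0+M1)/6=-13/12
seg 1: a=-3, c=M1/2=1/4, d=(M2−M1)/(6·3)=-1/36, b=Δ1−h1·(2M1+M2)/6=-5/6
t_q=5/2 → seg 1, τ=3/2; S=-3+-5/6·τ+1/4·τ²+-1/36·τ³=-121/32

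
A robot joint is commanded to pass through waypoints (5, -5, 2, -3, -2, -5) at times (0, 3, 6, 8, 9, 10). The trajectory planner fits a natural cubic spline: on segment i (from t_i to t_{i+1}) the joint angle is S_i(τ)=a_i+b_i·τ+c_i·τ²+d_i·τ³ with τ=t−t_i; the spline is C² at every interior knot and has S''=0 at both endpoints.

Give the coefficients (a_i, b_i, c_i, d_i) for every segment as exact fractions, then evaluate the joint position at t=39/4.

Δ: Δ0=-10/3, Δ1=7/3, Δ2=-5/2, Δ3=1, Δ4=-3
row 1: diag=12, rhs=34; c'=1/4, d'=17/6
row 2: denom=10−3·1/4=37/4; d'=(-29−3·17/6)/(37/4)=-150/37
row 3: denom=6−2·8/37=206/37; d'=(21−2·-150/37)/(206/37)=1077/206
row 4: denom=4−1·37/206=787/206; d'=(-24−1·1077/206)/(787/206)=-6021/787
back: M4=-6021/787
back: M3=1077/206−37/206·-6021/787=5196/787
back: M2=-150/37−8/37·5196/787=-4314/787
back: M1=17/6−1/4·-4314/787=9925/2361
M: M0=0, M1=9925/2361, M2=-4314/787, M3=5196/787, M4=-6021/787, M5=0
seg 0: a=5, c=M0/2=0, d=(M1−M0)/(6·3)=9925/42498, b=Δ0−h0·(2M0+M1)/6=-8555/1574
seg 1: a=-5, c=M1/2=9925/4722, d=(M2−M1)/(6·3)=-22867/42498, b=Δ1−h1·(2M1+M2)/6=685/787
seg 2: a=2, c=M2/2=-2157/787, d=(M3−M2)/(6·2)=1585/1574, b=Δ2−h2·(2M2+M3)/6=-1647/1574
seg 3: a=-3, c=M3/2=2598/787, d=(M4−M3)/(6·1)=-3739/1574, b=Δ3−h3·(2M3+M4)/6=117/1574
seg 4: a=-2, c=M4/2=-6021/1574, d=(M5−M4)/(6·1)=2007/1574, b=Δ4−h4·(2M4+M5)/6=-354/787
t_q=39/4 → seg 4, τ=3/4; S=-2+-354/787·τ+-6021/1574·τ²+2007/1574·τ³=-398023/100736

  seg 0: a=5 b=-8555/1574 c=0 d=9925/42498
  seg 1: a=-5 b=685/787 c=9925/4722 d=-22867/42498
  seg 2: a=2 b=-1647/1574 c=-2157/787 d=1585/1574
  seg 3: a=-3 b=117/1574 c=2598/787 d=-3739/1574
  seg 4: a=-2 b=-354/787 c=-6021/1574 d=2007/1574
S(39/4) = -398023/100736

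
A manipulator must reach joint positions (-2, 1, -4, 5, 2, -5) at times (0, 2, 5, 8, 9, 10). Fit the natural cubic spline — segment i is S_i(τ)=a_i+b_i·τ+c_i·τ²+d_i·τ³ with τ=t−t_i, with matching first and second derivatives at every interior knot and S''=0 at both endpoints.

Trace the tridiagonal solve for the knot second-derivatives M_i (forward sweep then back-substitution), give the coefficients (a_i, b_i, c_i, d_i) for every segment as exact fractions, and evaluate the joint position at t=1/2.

  seg 0: a=-2 b=15955/6162 c=0 d=-839/3081
  seg 1: a=1 b=-4181/6162 c=-1678/1027 d=1855/4266
  seg 2: a=-4 b=3878/3081 c=14047/6162 d=-31411/55458
  seg 3: a=5 b=-2195/6162 c=-2894/1027 d=1073/6162
  seg 4: a=2 b=-16852/3081 c=-4715/2054 d=4715/6162
S(1/2) = -6075/8216

Δ: Δ0=3/2, Δ1=-5/3, Δ2=3, Δ3=-3, Δ4=-7
row 1: diag=10, rhs=-19; c'=3/10, d'=-19/10
row 2: denom=12−3·3/10=111/10; d'=(28−3·-19/10)/(111/10)=337/111
row 3: denom=8−3·10/37=266/37; d'=(-36−3·337/111)/(266/37)=-1669/266
row 4: denom=4−1·37/266=1027/266; d'=(-24−1·-1669/266)/(1027/266)=-4715/1027
back: M4=-4715/1027
back: M3=-1669/266−37/266·-4715/1027=-5788/1027
back: M2=337/111−10/37·-5788/1027=14047/3081
back: M1=-19/10−3/10·14047/3081=-3356/1027
M: M0=0, M1=-3356/1027, M2=14047/3081, M3=-5788/1027, M4=-4715/1027, M5=0
seg 0: a=-2, c=M0/2=0, d=(M1−M0)/(6·2)=-839/3081, b=Δ0−h0·(2M0+M1)/6=15955/6162
seg 1: a=1, c=M1/2=-1678/1027, d=(M2−M1)/(6·3)=1855/4266, b=Δ1−h1·(2M1+M2)/6=-4181/6162
seg 2: a=-4, c=M2/2=14047/6162, d=(M3−M2)/(6·3)=-31411/55458, b=Δ2−h2·(2M2+M3)/6=3878/3081
seg 3: a=5, c=M3/2=-2894/1027, d=(M4−M3)/(6·1)=1073/6162, b=Δ3−h3·(2M3+M4)/6=-2195/6162
seg 4: a=2, c=M4/2=-4715/2054, d=(M5−M4)/(6·1)=4715/6162, b=Δ4−h4·(2M4+M5)/6=-16852/3081
t_q=1/2 → seg 0, τ=1/2; S=-2+15955/6162·τ+0·τ²+-839/3081·τ³=-6075/8216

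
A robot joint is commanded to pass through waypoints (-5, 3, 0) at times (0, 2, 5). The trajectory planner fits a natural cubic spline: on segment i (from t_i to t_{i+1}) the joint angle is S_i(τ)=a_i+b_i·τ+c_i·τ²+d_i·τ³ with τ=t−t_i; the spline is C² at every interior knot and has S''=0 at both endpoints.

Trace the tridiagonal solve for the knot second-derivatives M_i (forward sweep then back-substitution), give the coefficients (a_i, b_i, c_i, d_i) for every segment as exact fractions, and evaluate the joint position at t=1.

  seg 0: a=-5 b=5 c=0 d=-1/4
  seg 1: a=3 b=2 c=-3/2 d=1/6
S(1) = -1/4

Δ: Δ0=4, Δ1=-1
row 1: diag=10, rhs=-30; c'=3/10, d'=-3
back: M1=-3
M: M0=0, M1=-3, M2=0
seg 0: a=-5, c=M0/2=0, d=(M1−M0)/(6·2)=-1/4, b=Δ0−h0·(2M0+M1)/6=5
seg 1: a=3, c=M1/2=-3/2, d=(M2−M1)/(6·3)=1/6, b=Δ1−h1·(2M1+M2)/6=2
t_q=1 → seg 0, τ=1; S=-5+5·τ+0·τ²+-1/4·τ³=-1/4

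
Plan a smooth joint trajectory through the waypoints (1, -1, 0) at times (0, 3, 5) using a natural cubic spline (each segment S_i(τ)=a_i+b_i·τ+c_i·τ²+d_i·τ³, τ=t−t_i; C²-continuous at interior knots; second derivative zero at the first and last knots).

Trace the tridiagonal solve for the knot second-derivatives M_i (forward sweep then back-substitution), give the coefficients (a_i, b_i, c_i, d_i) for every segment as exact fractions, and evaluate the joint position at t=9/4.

Δ: Δ0=-2/3, Δ1=1/2
row 1: diag=10, rhs=7; c'=1/5, d'=7/10
back: M1=7/10
M: M0=0, M1=7/10, M2=0
seg 0: a=1, c=M0/2=0, d=(M1−M0)/(6·3)=7/180, b=Δ0−h0·(2M0+M1)/6=-61/60
seg 1: a=-1, c=M1/2=7/20, d=(M2−M1)/(6·2)=-7/120, b=Δ1−h1·(2M1+M2)/6=1/30
t_q=9/4 → seg 0, τ=9/4; S=1+-61/60·τ+0·τ²+7/180·τ³=-1081/1280

  seg 0: a=1 b=-61/60 c=0 d=7/180
  seg 1: a=-1 b=1/30 c=7/20 d=-7/120
S(9/4) = -1081/1280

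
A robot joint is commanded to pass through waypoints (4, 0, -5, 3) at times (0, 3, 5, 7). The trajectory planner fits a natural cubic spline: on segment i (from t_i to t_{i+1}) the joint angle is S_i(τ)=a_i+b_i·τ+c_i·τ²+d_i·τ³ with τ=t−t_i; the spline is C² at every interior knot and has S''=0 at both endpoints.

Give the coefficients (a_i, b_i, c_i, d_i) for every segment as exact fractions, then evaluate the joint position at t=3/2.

Δ: Δ0=-4/3, Δ1=-5/2, Δ2=4
row 1: diag=10, rhs=-7; c'=1/5, d'=-7/10
row 2: denom=8−2·1/5=38/5; d'=(39−2·-7/10)/(38/5)=101/19
back: M2=101/19
back: M1=-7/10−1/5·101/19=-67/38
M: M0=0, M1=-67/38, M2=101/19, M3=0
seg 0: a=4, c=M0/2=0, d=(M1−M0)/(6·3)=-67/684, b=Δ0−h0·(2M0+M1)/6=-103/228
seg 1: a=0, c=M1/2=-67/76, d=(M2−M1)/(6·2)=269/456, b=Δ1−h1·(2M1+M2)/6=-353/114
seg 2: a=-5, c=M2/2=101/38, d=(M3−M2)/(6·2)=-101/228, b=Δ2−h2·(2M2+M3)/6=26/57
t_q=3/2 → seg 0, τ=3/2; S=4+-103/228·τ+0·τ²+-67/684·τ³=1819/608

  seg 0: a=4 b=-103/228 c=0 d=-67/684
  seg 1: a=0 b=-353/114 c=-67/76 d=269/456
  seg 2: a=-5 b=26/57 c=101/38 d=-101/228
S(3/2) = 1819/608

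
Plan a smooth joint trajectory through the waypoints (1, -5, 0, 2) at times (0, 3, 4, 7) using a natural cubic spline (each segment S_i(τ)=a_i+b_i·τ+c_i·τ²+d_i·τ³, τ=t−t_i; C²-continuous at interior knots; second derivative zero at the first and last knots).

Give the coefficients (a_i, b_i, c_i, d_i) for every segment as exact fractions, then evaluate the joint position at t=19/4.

Δ: Δ0=-2, Δ1=5, Δ2=2/3
row 1: diag=8, rhs=42; c'=1/8, d'=21/4
row 2: denom=8−1·1/8=63/8; d'=(-26−1·21/4)/(63/8)=-250/63
back: M2=-250/63
back: M1=21/4−1/8·-250/63=362/63
M: M0=0, M1=362/63, M2=-250/63, M3=0
seg 0: a=1, c=M0/2=0, d=(M1−M0)/(6·3)=181/567, b=Δ0−h0·(2M0+M1)/6=-307/63
seg 1: a=-5, c=M1/2=181/63, d=(M2−M1)/(6·1)=-34/21, b=Δ1−h1·(2M1+M2)/6=236/63
seg 2: a=0, c=M2/2=-125/63, d=(M3−M2)/(6·3)=125/567, b=Δ2−h2·(2M2+M3)/6=292/63
t_q=19/4 → seg 2, τ=3/4; S=0+292/63·τ+-125/63·τ²+125/567·τ³=157/64

  seg 0: a=1 b=-307/63 c=0 d=181/567
  seg 1: a=-5 b=236/63 c=181/63 d=-34/21
  seg 2: a=0 b=292/63 c=-125/63 d=125/567
S(19/4) = 157/64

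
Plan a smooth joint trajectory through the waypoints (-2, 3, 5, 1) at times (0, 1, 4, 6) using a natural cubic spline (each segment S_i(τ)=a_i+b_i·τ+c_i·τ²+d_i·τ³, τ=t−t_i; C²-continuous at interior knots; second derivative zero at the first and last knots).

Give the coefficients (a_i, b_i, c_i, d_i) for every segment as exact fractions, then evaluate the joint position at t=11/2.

Δ: Δ0=5, Δ1=2/3, Δ2=-2
row 1: diag=8, rhs=-26; c'=3/8, d'=-13/4
row 2: denom=10−3·3/8=71/8; d'=(-16−3·-13/4)/(71/8)=-50/71
back: M2=-50/71
back: M1=-13/4−3/8·-50/71=-212/71
M: M0=0, M1=-212/71, M2=-50/71, M3=0
seg 0: a=-2, c=M0/2=0, d=(M1−M0)/(6·1)=-106/213, b=Δ0−h0·(2M0+M1)/6=1171/213
seg 1: a=3, c=M1/2=-106/71, d=(M2−M1)/(6·3)=9/71, b=Δ1−h1·(2M1+M2)/6=853/213
seg 2: a=5, c=M2/2=-25/71, d=(M3−M2)/(6·2)=25/426, b=Δ2−h2·(2M2+M3)/6=-326/213
t_q=11/2 → seg 2, τ=3/2; S=5+-326/213·τ+-25/71·τ²+25/426·τ³=2397/1136

  seg 0: a=-2 b=1171/213 c=0 d=-106/213
  seg 1: a=3 b=853/213 c=-106/71 d=9/71
  seg 2: a=5 b=-326/213 c=-25/71 d=25/426
S(11/2) = 2397/1136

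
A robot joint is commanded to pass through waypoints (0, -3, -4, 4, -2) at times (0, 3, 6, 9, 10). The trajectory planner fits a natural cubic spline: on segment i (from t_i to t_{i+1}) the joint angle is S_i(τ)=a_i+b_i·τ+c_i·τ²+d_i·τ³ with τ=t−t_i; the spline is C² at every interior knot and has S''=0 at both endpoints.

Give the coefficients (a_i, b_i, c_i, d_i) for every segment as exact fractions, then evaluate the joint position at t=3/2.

  seg 0: a=0 b=-58/81 c=0 d=-23/729
  seg 1: a=-3 b=-127/81 c=-23/81 d=169/729
  seg 2: a=-4 b=242/81 c=146/81 d=-464/729
  seg 3: a=4 b=-274/81 c=-106/27 d=106/81
S(3/2) = -85/72

Δ: Δ0=-1, Δ1=-1/3, Δ2=8/3, Δ3=-6
row 1: diag=12, rhs=4; c'=1/4, d'=1/3
row 2: denom=12−3·1/4=45/4; d'=(18−3·1/3)/(45/4)=68/45
row 3: denom=8−3·4/15=36/5; d'=(-52−3·68/45)/(36/5)=-212/27
back: M3=-212/27
back: M2=68/45−4/15·-212/27=292/81
back: M1=1/3−1/4·292/81=-46/81
M: M0=0, M1=-46/81, M2=292/81, M3=-212/27, M4=0
seg 0: a=0, c=M0/2=0, d=(M1−M0)/(6·3)=-23/729, b=Δ0−h0·(2M0+M1)/6=-58/81
seg 1: a=-3, c=M1/2=-23/81, d=(M2−M1)/(6·3)=169/729, b=Δ1−h1·(2M1+M2)/6=-127/81
seg 2: a=-4, c=M2/2=146/81, d=(M3−M2)/(6·3)=-464/729, b=Δ2−h2·(2M2+M3)/6=242/81
seg 3: a=4, c=M3/2=-106/27, d=(M4−M3)/(6·1)=106/81, b=Δ3−h3·(2M3+M4)/6=-274/81
t_q=3/2 → seg 0, τ=3/2; S=0+-58/81·τ+0·τ²+-23/729·τ³=-85/72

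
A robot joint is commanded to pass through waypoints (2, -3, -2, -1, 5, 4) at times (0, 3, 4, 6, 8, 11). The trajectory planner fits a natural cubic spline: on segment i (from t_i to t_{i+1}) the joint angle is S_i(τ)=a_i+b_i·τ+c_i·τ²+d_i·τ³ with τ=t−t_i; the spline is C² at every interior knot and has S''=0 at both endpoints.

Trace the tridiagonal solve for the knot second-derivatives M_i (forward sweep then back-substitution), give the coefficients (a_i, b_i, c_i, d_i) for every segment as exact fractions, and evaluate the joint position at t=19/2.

Δ: Δ0=-5/3, Δ1=1, Δ2=1/2, Δ3=3, Δ4=-1/3
row 1: diag=8, rhs=16; c'=1/8, d'=2
row 2: denom=6−1·1/8=47/8; d'=(-3−1·2)/(47/8)=-40/47
row 3: denom=8−2·16/47=344/47; d'=(15−2·-40/47)/(344/47)=785/344
row 4: denom=10−2·47/172=813/86; d'=(-20−2·785/344)/(813/86)=-4225/1626
back: M4=-4225/1626
back: M3=785/344−47/172·-4225/1626=4865/1626
back: M2=-40/47−16/47·4865/1626=-1520/813
back: M1=2−1/8·-1520/813=1816/813
M: M0=0, M1=1816/813, M2=-1520/813, M3=4865/1626, M4=-4225/1626, M5=0
seg 0: a=2, c=M0/2=0, d=(M1−M0)/(6·3)=908/7317, b=Δ0−h0·(2M0+M1)/6=-2263/813
seg 1: a=-3, c=M1/2=908/813, d=(M2−M1)/(6·1)=-556/813, b=Δ1−h1·(2M1+M2)/6=461/813
seg 2: a=-2, c=M2/2=-760/813, d=(M3−M2)/(6·2)=2635/6504, b=Δ2−h2·(2M2+M3)/6=203/271
seg 3: a=-1, c=M3/2=4865/3252, d=(M4−M3)/(6·2)=-505/1084, b=Δ3−h3·(2M3+M4)/6=3043/1626
seg 4: a=5, c=M4/2=-4225/3252, d=(M5−M4)/(6·3)=4225/29268, b=Δ4−h4·(2M4+M5)/6=3683/1626
t_q=19/2 → seg 4, τ=3/2; S=5+3683/1626·τ+-4225/3252·τ²+4225/29268·τ³=51699/8672

  seg 0: a=2 b=-2263/813 c=0 d=908/7317
  seg 1: a=-3 b=461/813 c=908/813 d=-556/813
  seg 2: a=-2 b=203/271 c=-760/813 d=2635/6504
  seg 3: a=-1 b=3043/1626 c=4865/3252 d=-505/1084
  seg 4: a=5 b=3683/1626 c=-4225/3252 d=4225/29268
S(19/2) = 51699/8672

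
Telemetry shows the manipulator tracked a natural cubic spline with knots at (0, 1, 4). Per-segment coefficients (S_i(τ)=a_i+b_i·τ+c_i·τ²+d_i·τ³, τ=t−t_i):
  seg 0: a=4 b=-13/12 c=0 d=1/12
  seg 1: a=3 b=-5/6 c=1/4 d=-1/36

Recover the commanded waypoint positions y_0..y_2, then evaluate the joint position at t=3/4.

y_0=4 y_1=3 y_2=2
S(3/4) = 825/256

y_0 = S_0(0) = a_0 = 4
y_1 = S_1(0) = a_1 = 3
y_2 = S_1(3) = 2
t_q=3/4 is in segment 0 (τ=3/4); S_0(τ)=825/256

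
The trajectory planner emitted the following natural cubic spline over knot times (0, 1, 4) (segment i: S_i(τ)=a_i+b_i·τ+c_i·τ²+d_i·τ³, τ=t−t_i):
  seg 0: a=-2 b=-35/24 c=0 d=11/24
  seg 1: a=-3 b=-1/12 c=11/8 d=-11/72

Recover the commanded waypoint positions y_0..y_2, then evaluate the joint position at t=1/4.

y_0=-2 y_1=-3 y_2=5
S(1/4) = -1207/512

y_0 = S_0(0) = a_0 = -2
y_1 = S_1(0) = a_1 = -3
y_2 = S_1(3) = 5
t_q=1/4 is in segment 0 (τ=1/4); S_0(τ)=-1207/512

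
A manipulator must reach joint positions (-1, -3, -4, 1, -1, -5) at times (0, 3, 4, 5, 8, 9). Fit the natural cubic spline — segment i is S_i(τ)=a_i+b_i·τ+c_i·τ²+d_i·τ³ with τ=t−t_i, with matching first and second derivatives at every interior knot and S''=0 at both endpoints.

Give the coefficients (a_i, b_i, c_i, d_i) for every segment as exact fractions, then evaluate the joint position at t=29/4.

Δ: Δ0=-2/3, Δ1=-1, Δ2=5, Δ3=-2/3, Δ4=-4
row 1: diag=8, rhs=-2; c'=1/8, d'=-1/4
row 2: denom=4−1·1/8=31/8; d'=(36−1·-1/4)/(31/8)=290/31
row 3: denom=8−1·8/31=240/31; d'=(-34−1·290/31)/(240/31)=-28/5
row 4: denom=8−3·31/80=547/80; d'=(-20−3·-28/5)/(547/80)=-256/547
back: M4=-256/547
back: M3=-28/5−31/80·-256/547=-2964/547
back: M2=290/31−8/31·-2964/547=5882/547
back: M1=-1/4−1/8·5882/547=-872/547
M: M0=0, M1=-872/547, M2=5882/547, M3=-2964/547, M4=-256/547, M5=0
seg 0: a=-1, c=M0/2=0, d=(M1−M0)/(6·3)=-436/4923, b=Δ0−h0·(2M0+M1)/6=214/1641
seg 1: a=-3, c=M1/2=-436/547, d=(M2−M1)/(6·1)=3377/1641, b=Δ1−h1·(2M1+M2)/6=-3710/1641
seg 2: a=-4, c=M2/2=2941/547, d=(M3−M2)/(6·1)=-4423/1641, b=Δ2−h2·(2M2+M3)/6=3805/1641
seg 3: a=1, c=M3/2=-1482/547, d=(M4−M3)/(6·3)=1354/4923, b=Δ3−h3·(2M3+M4)/6=8182/1641
seg 4: a=-1, c=M4/2=-128/547, d=(M5−M4)/(6·1)=128/1641, b=Δ4−h4·(2M4+M5)/6=-6308/1641
t_q=29/4 → seg 3, τ=9/4; S=1+8182/1641·τ+-1482/547·τ²+1354/4923·τ³=28625/17504

  seg 0: a=-1 b=214/1641 c=0 d=-436/4923
  seg 1: a=-3 b=-3710/1641 c=-436/547 d=3377/1641
  seg 2: a=-4 b=3805/1641 c=2941/547 d=-4423/1641
  seg 3: a=1 b=8182/1641 c=-1482/547 d=1354/4923
  seg 4: a=-1 b=-6308/1641 c=-128/547 d=128/1641
S(29/4) = 28625/17504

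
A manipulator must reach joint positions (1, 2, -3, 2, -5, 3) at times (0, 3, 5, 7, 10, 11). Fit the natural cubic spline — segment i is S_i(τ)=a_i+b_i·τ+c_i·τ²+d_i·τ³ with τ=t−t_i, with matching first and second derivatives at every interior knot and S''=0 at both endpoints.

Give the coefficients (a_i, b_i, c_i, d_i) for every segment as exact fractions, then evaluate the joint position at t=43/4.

  seg 0: a=1 b=4607/2538 c=0 d=-3761/22842
  seg 1: a=2 b=-3338/1269 c=-3761/2538 d=7853/10152
  seg 2: a=-3 b=613/846 c=16037/5076 d=-11531/10152
  seg 3: a=2 b=-340/1269 c=-4639/1269 d=11296/11421
  seg 4: a=-5 b=5714/1269 c=2219/423 d=-2219/1269
S(43/4) = 15977/27072

Δ: Δ0=1/3, Δ1=-5/2, Δ2=5/2, Δ3=-7/3, Δ4=8
row 1: diag=10, rhs=-17; c'=1/5, d'=-17/10
row 2: denom=8−2·1/5=38/5; d'=(30−2·-17/10)/(38/5)=167/38
row 3: denom=10−2·5/19=180/19; d'=(-29−2·167/38)/(180/19)=-359/90
row 4: denom=8−3·19/60=141/20; d'=(62−3·-359/90)/(141/20)=4438/423
back: M4=4438/423
back: M3=-359/90−19/60·4438/423=-9278/1269
back: M2=167/38−5/19·-9278/1269=16037/2538
back: M1=-17/10−1/5·16037/2538=-3761/1269
M: M0=0, M1=-3761/1269, M2=16037/2538, M3=-9278/1269, M4=4438/423, M5=0
seg 0: a=1, c=M0/2=0, d=(M1−M0)/(6·3)=-3761/22842, b=Δ0−h0·(2M0+M1)/6=4607/2538
seg 1: a=2, c=M1/2=-3761/2538, d=(M2−M1)/(6·2)=7853/10152, b=Δ1−h1·(2M1+M2)/6=-3338/1269
seg 2: a=-3, c=M2/2=16037/5076, d=(M3−M2)/(6·2)=-11531/10152, b=Δ2−h2·(2M2+M3)/6=613/846
seg 3: a=2, c=M3/2=-4639/1269, d=(M4−M3)/(6·3)=11296/11421, b=Δ3−h3·(2M3+M4)/6=-340/1269
seg 4: a=-5, c=M4/2=2219/423, d=(M5−M4)/(6·1)=-2219/1269, b=Δ4−h4·(2M4+M5)/6=5714/1269
t_q=43/4 → seg 4, τ=3/4; S=-5+5714/1269·τ+2219/423·τ²+-2219/1269·τ³=15977/27072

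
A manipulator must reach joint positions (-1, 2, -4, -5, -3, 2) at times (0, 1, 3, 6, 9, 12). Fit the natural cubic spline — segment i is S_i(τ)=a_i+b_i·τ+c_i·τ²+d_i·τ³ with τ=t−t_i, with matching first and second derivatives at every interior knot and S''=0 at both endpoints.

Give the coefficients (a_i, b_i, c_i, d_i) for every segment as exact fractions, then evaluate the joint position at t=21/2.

Δ: Δ0=3, Δ1=-3, Δ2=-1/3, Δ3=2/3, Δ4=5/3
row 1: diag=6, rhs=-36; c'=1/3, d'=-6
row 2: denom=10−2·1/3=28/3; d'=(16−2·-6)/(28/3)=3
row 3: denom=12−3·9/28=309/28; d'=(6−3·3)/(309/28)=-28/103
row 4: denom=12−3·28/103=1152/103; d'=(6−3·-28/103)/(1152/103)=39/64
back: M4=39/64
back: M3=-28/103−28/103·39/64=-7/16
back: M2=3−9/28·-7/16=201/64
back: M1=-6−1/3·201/64=-451/64
M: M0=0, M1=-451/64, M2=201/64, M3=-7/16, M4=39/64, M5=0
seg 0: a=-1, c=M0/2=0, d=(M1−M0)/(6·1)=-451/384, b=Δ0−h0·(2M0+M1)/6=1603/384
seg 1: a=2, c=M1/2=-451/128, d=(M2−M1)/(6·2)=163/192, b=Δ1−h1·(2M1+M2)/6=125/192
seg 2: a=-4, c=M2/2=201/128, d=(M3−M2)/(6·3)=-229/1152, b=Δ2−h2·(2M2+M3)/6=-625/192
seg 3: a=-5, c=M3/2=-7/32, d=(M4−M3)/(6·3)=67/1152, b=Δ3−h3·(2M3+M4)/6=307/384
seg 4: a=-3, c=M4/2=39/128, d=(M5−M4)/(6·3)=-13/384, b=Δ4−h4·(2M4+M5)/6=203/192
t_q=21/2 → seg 4, τ=3/2; S=-3+203/192·τ+39/128·τ²+-13/384·τ³=-863/1024

  seg 0: a=-1 b=1603/384 c=0 d=-451/384
  seg 1: a=2 b=125/192 c=-451/128 d=163/192
  seg 2: a=-4 b=-625/192 c=201/128 d=-229/1152
  seg 3: a=-5 b=307/384 c=-7/32 d=67/1152
  seg 4: a=-3 b=203/192 c=39/128 d=-13/384
S(21/2) = -863/1024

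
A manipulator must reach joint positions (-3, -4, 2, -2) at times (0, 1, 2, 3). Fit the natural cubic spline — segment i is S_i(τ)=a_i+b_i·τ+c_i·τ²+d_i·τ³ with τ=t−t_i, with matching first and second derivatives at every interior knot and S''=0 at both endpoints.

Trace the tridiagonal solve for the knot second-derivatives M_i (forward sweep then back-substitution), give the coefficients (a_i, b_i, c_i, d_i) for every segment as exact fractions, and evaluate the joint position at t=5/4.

Δ: Δ0=-1, Δ1=6, Δ2=-4
row 1: diag=4, rhs=42; c'=1/4, d'=21/2
row 2: denom=4−1·1/4=15/4; d'=(-60−1·21/2)/(15/4)=-94/5
back: M2=-94/5
back: M1=21/2−1/4·-94/5=76/5
M: M0=0, M1=76/5, M2=-94/5, M3=0
seg 0: a=-3, c=M0/2=0, d=(M1−M0)/(6·1)=38/15, b=Δ0−h0·(2M0+M1)/6=-53/15
seg 1: a=-4, c=M1/2=38/5, d=(M2−M1)/(6·1)=-17/3, b=Δ1−h1·(2M1+M2)/6=61/15
seg 2: a=2, c=M2/2=-47/5, d=(M3−M2)/(6·1)=47/15, b=Δ2−h2·(2M2+M3)/6=34/15
t_q=5/4 → seg 1, τ=1/4; S=-4+61/15·τ+38/5·τ²+-17/3·τ³=-831/320

  seg 0: a=-3 b=-53/15 c=0 d=38/15
  seg 1: a=-4 b=61/15 c=38/5 d=-17/3
  seg 2: a=2 b=34/15 c=-47/5 d=47/15
S(5/4) = -831/320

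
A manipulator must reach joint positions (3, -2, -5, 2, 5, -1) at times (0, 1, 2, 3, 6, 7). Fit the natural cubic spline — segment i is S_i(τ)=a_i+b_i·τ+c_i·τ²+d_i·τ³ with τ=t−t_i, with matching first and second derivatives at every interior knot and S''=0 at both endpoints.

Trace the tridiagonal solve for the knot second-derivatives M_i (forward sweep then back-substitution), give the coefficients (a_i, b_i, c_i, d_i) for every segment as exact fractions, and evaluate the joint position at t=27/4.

Δ: Δ0=-5, Δ1=-3, Δ2=7, Δ3=1, Δ4=-6
row 1: diag=4, rhs=12; c'=1/4, d'=3
row 2: denom=4−1·1/4=15/4; d'=(60−1·3)/(15/4)=76/5
row 3: denom=8−1·4/15=116/15; d'=(-36−1·76/5)/(116/15)=-192/29
row 4: denom=8−3·45/116=793/116; d'=(-42−3·-192/29)/(793/116)=-2568/793
back: M4=-2568/793
back: M3=-192/29−45/116·-2568/793=-4254/793
back: M2=76/5−4/15·-4254/793=13188/793
back: M1=3−1/4·13188/793=-918/793
M: M0=0, M1=-918/793, M2=13188/793, M3=-4254/793, M4=-2568/793, M5=0
seg 0: a=3, c=M0/2=0, d=(M1−M0)/(6·1)=-153/793, b=Δ0−h0·(2M0+M1)/6=-3812/793
seg 1: a=-2, c=M1/2=-459/793, d=(M2−M1)/(6·1)=2351/793, b=Δ1−h1·(2M1+M2)/6=-4271/793
seg 2: a=-5, c=M2/2=6594/793, d=(M3−M2)/(6·1)=-2907/793, b=Δ2−h2·(2M2+M3)/6=1864/793
seg 3: a=2, c=M3/2=-2127/793, d=(M4−M3)/(6·3)=281/2379, b=Δ3−h3·(2M3+M4)/6=487/61
seg 4: a=5, c=M4/2=-1284/793, d=(M5−M4)/(6·1)=428/793, b=Δ4−h4·(2M4+M5)/6=-3902/793
t_q=27/4 → seg 4, τ=3/4; S=5+-3902/793·τ+-1284/793·τ²+428/793·τ³=7949/12688

  seg 0: a=3 b=-3812/793 c=0 d=-153/793
  seg 1: a=-2 b=-4271/793 c=-459/793 d=2351/793
  seg 2: a=-5 b=1864/793 c=6594/793 d=-2907/793
  seg 3: a=2 b=487/61 c=-2127/793 d=281/2379
  seg 4: a=5 b=-3902/793 c=-1284/793 d=428/793
S(27/4) = 7949/12688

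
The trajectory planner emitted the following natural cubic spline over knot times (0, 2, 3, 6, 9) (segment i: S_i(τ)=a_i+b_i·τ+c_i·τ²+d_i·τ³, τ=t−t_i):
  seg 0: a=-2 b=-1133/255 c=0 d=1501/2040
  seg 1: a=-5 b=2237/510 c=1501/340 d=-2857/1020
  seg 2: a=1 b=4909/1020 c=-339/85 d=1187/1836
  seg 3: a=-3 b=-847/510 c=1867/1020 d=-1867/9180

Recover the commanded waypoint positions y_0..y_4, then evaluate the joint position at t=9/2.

y_0 = S_0(0) = a_0 = -2
y_1 = S_1(0) = a_1 = -5
y_2 = S_2(0) = a_2 = 1
y_3 = S_3(0) = a_3 = -3
y_4 = S_3(3) = 3
t_q=9/2 is in segment 2 (τ=3/2); S_2(τ)=3883/2720

y_0=-2 y_1=-5 y_2=1 y_3=-3 y_4=3
S(9/2) = 3883/2720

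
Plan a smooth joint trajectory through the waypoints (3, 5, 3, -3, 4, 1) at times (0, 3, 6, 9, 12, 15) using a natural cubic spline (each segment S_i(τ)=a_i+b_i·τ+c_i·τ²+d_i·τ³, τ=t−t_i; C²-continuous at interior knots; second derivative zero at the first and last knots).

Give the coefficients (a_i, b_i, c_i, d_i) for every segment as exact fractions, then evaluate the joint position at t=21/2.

Δ: Δ0=2/3, Δ1=-2/3, Δ2=-2, Δ3=7/3, Δ4=-1
row 1: diag=12, rhs=-8; c'=1/4, d'=-2/3
row 2: denom=12−3·1/4=45/4; d'=(-8−3·-2/3)/(45/4)=-8/15
row 3: denom=12−3·4/15=56/5; d'=(26−3·-8/15)/(56/5)=69/28
row 4: denom=12−3·15/56=627/56; d'=(-20−3·69/28)/(627/56)=-1534/627
back: M4=-1534/627
back: M3=69/28−15/56·-1534/627=652/209
back: M2=-8/15−4/15·652/209=-856/627
back: M1=-2/3−1/4·-856/627=-68/209
M: M0=0, M1=-68/209, M2=-856/627, M3=652/209, M4=-1534/627, M5=0
seg 0: a=3, c=M0/2=0, d=(M1−M0)/(6·3)=-34/1881, b=Δ0−h0·(2M0+M1)/6=520/627
seg 1: a=5, c=M1/2=-34/209, d=(M2−M1)/(6·3)=-326/5643, b=Δ1−h1·(2M1+M2)/6=214/627
seg 2: a=3, c=M2/2=-428/627, d=(M3−M2)/(6·3)=74/297, b=Δ2−h2·(2M2+M3)/6=-1376/627
seg 3: a=-3, c=M3/2=326/209, d=(M4−M3)/(6·3)=-1745/5643, b=Δ3−h3·(2M3+M4)/6=274/627
seg 4: a=4, c=M4/2=-767/627, d=(M5−M4)/(6·3)=767/5643, b=Δ4−h4·(2M4+M5)/6=907/627
t_q=21/2 → seg 3, τ=3/2; S=-3+274/627·τ+326/209·τ²+-1745/5643·τ³=203/1672

  seg 0: a=3 b=520/627 c=0 d=-34/1881
  seg 1: a=5 b=214/627 c=-34/209 d=-326/5643
  seg 2: a=3 b=-1376/627 c=-428/627 d=74/297
  seg 3: a=-3 b=274/627 c=326/209 d=-1745/5643
  seg 4: a=4 b=907/627 c=-767/627 d=767/5643
S(21/2) = 203/1672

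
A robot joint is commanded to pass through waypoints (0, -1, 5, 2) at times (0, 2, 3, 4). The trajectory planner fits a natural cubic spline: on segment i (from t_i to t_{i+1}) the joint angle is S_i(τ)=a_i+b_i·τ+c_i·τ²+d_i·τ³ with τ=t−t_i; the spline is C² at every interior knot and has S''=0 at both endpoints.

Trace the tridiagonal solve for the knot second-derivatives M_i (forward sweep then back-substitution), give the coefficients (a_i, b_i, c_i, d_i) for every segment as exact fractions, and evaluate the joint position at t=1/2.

  seg 0: a=0 b=-163/46 c=0 d=35/46
  seg 1: a=-1 b=257/46 c=105/23 d=-191/46
  seg 2: a=5 b=52/23 c=-363/46 d=121/46
S(1/2) = -617/368

Δ: Δ0=-1/2, Δ1=6, Δ2=-3
row 1: diag=6, rhs=39; c'=1/6, d'=13/2
row 2: denom=4−1·1/6=23/6; d'=(-54−1·13/2)/(23/6)=-363/23
back: M2=-363/23
back: M1=13/2−1/6·-363/23=210/23
M: M0=0, M1=210/23, M2=-363/23, M3=0
seg 0: a=0, c=M0/2=0, d=(M1−M0)/(6·2)=35/46, b=Δ0−h0·(2M0+M1)/6=-163/46
seg 1: a=-1, c=M1/2=105/23, d=(M2−M1)/(6·1)=-191/46, b=Δ1−h1·(2M1+M2)/6=257/46
seg 2: a=5, c=M2/2=-363/46, d=(M3−M2)/(6·1)=121/46, b=Δ2−h2·(2M2+M3)/6=52/23
t_q=1/2 → seg 0, τ=1/2; S=0+-163/46·τ+0·τ²+35/46·τ³=-617/368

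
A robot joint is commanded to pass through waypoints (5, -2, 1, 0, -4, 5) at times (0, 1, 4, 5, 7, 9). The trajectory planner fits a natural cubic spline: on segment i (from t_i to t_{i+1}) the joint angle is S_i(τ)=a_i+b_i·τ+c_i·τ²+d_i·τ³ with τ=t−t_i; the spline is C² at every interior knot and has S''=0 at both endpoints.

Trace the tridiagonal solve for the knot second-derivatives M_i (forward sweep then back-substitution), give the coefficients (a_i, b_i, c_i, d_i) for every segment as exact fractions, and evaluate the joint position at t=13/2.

Δ: Δ0=-7, Δ1=1, Δ2=-1, Δ3=-2, Δ4=9/2
row 1: diag=8, rhs=48; c'=3/8, d'=6
row 2: denom=8−3·3/8=55/8; d'=(-12−3·6)/(55/8)=-48/11
row 3: denom=6−1·8/55=322/55; d'=(-6−1·-48/11)/(322/55)=-45/161
row 4: denom=8−2·55/161=1178/161; d'=(39−2·-45/161)/(1178/161)=6369/1178
back: M4=6369/1178
back: M3=-45/161−55/161·6369/1178=-2505/1178
back: M2=-48/11−8/55·-2505/1178=-2388/589
back: M1=6−3/8·-2388/589=8859/1178
M: M0=0, M1=8859/1178, M2=-2388/589, M3=-2505/1178, M4=6369/1178, M5=0
seg 0: a=5, c=M0/2=0, d=(M1−M0)/(6·1)=2953/2356, b=Δ0−h0·(2M0+M1)/6=-19445/2356
seg 1: a=-2, c=M1/2=8859/2356, d=(M2−M1)/(6·3)=-1515/2356, b=Δ1−h1·(2M1+M2)/6=-5293/1178
seg 2: a=1, c=M2/2=-1194/589, d=(M3−M2)/(6·1)=757/2356, b=Δ2−h2·(2M2+M3)/6=1663/2356
seg 3: a=0, c=M3/2=-2505/2356, d=(M4−M3)/(6·2)=1479/2356, b=Δ3−h3·(2M3+M4)/6=-2809/1178
seg 4: a=-4, c=M4/2=6369/2356, d=(M5−M4)/(6·2)=-2123/4712, b=Δ4−h4·(2M4+M5)/6=1055/1178
t_q=13/2 → seg 3, τ=3/2; S=0+-2809/1178·τ+-2505/2356·τ²+1479/2356·τ³=-72573/18848

  seg 0: a=5 b=-19445/2356 c=0 d=2953/2356
  seg 1: a=-2 b=-5293/1178 c=8859/2356 d=-1515/2356
  seg 2: a=1 b=1663/2356 c=-1194/589 d=757/2356
  seg 3: a=0 b=-2809/1178 c=-2505/2356 d=1479/2356
  seg 4: a=-4 b=1055/1178 c=6369/2356 d=-2123/4712
S(13/2) = -72573/18848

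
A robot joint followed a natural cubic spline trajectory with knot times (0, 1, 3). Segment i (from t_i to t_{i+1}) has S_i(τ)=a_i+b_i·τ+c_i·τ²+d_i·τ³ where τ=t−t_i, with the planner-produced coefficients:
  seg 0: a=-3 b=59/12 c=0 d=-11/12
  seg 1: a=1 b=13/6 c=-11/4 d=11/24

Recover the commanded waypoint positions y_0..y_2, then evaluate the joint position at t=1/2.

y_0 = S_0(0) = a_0 = -3
y_1 = S_1(0) = a_1 = 1
y_2 = S_1(2) = -2
t_q=1/2 is in segment 0 (τ=1/2); S_0(τ)=-21/32

y_0=-3 y_1=1 y_2=-2
S(1/2) = -21/32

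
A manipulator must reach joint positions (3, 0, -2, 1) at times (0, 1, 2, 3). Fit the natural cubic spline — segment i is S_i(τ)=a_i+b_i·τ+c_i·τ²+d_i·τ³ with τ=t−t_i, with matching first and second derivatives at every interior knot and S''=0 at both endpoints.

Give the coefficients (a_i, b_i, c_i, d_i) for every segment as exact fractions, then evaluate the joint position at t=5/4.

  seg 0: a=3 b=-44/15 c=0 d=-1/15
  seg 1: a=0 b=-47/15 c=-1/5 d=4/3
  seg 2: a=-2 b=7/15 c=19/5 d=-19/15
S(5/4) = -31/40

Δ: Δ0=-3, Δ1=-2, Δ2=3
row 1: diag=4, rhs=6; c'=1/4, d'=3/2
row 2: denom=4−1·1/4=15/4; d'=(30−1·3/2)/(15/4)=38/5
back: M2=38/5
back: M1=3/2−1/4·38/5=-2/5
M: M0=0, M1=-2/5, M2=38/5, M3=0
seg 0: a=3, c=M0/2=0, d=(M1−M0)/(6·1)=-1/15, b=Δ0−h0·(2M0+M1)/6=-44/15
seg 1: a=0, c=M1/2=-1/5, d=(M2−M1)/(6·1)=4/3, b=Δ1−h1·(2M1+M2)/6=-47/15
seg 2: a=-2, c=M2/2=19/5, d=(M3−M2)/(6·1)=-19/15, b=Δ2−h2·(2M2+M3)/6=7/15
t_q=5/4 → seg 1, τ=1/4; S=0+-47/15·τ+-1/5·τ²+4/3·τ³=-31/40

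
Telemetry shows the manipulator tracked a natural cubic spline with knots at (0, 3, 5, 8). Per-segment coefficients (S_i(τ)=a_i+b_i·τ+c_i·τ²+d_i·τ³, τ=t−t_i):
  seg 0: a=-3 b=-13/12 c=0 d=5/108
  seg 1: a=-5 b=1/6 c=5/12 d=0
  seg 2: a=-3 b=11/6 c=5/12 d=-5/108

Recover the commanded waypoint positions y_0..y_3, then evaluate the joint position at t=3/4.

y_0 = S_0(0) = a_0 = -3
y_1 = S_1(0) = a_1 = -5
y_2 = S_2(0) = a_2 = -3
y_3 = S_2(3) = 5
t_q=3/4 is in segment 0 (τ=3/4); S_0(τ)=-971/256

y_0=-3 y_1=-5 y_2=-3 y_3=5
S(3/4) = -971/256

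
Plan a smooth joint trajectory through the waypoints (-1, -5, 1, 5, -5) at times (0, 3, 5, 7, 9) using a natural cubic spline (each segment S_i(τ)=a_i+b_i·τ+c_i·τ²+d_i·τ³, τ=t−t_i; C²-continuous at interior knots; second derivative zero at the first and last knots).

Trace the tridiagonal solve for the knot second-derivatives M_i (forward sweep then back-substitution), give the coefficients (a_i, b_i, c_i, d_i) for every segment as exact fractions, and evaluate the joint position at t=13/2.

  seg 0: a=-1 b=-563/213 c=0 d=31/213
  seg 1: a=-5 b=274/213 c=93/71 d=-193/852
  seg 2: a=1 b=811/213 c=-7/142 d=-91/213
  seg 3: a=5 b=-323/213 c=-371/142 d=371/852
S(13/2) = 1465/284

Δ: Δ0=-4/3, Δ1=3, Δ2=2, Δ3=-5
row 1: diag=10, rhs=26; c'=1/5, d'=13/5
row 2: denom=8−2·1/5=38/5; d'=(-6−2·13/5)/(38/5)=-28/19
row 3: denom=8−2·5/19=142/19; d'=(-42−2·-28/19)/(142/19)=-371/71
back: M3=-371/71
back: M2=-28/19−5/19·-371/71=-7/71
back: M1=13/5−1/5·-7/71=186/71
M: M0=0, M1=186/71, M2=-7/71, M3=-371/71, M4=0
seg 0: a=-1, c=M0/2=0, d=(M1−M0)/(6·3)=31/213, b=Δ0−h0·(2M0+M1)/6=-563/213
seg 1: a=-5, c=M1/2=93/71, d=(M2−M1)/(6·2)=-193/852, b=Δ1−h1·(2M1+M2)/6=274/213
seg 2: a=1, c=M2/2=-7/142, d=(M3−M2)/(6·2)=-91/213, b=Δ2−h2·(2M2+M3)/6=811/213
seg 3: a=5, c=M3/2=-371/142, d=(M4−M3)/(6·2)=371/852, b=Δ3−h3·(2M3+M4)/6=-323/213
t_q=13/2 → seg 2, τ=3/2; S=1+811/213·τ+-7/142·τ²+-91/213·τ³=1465/284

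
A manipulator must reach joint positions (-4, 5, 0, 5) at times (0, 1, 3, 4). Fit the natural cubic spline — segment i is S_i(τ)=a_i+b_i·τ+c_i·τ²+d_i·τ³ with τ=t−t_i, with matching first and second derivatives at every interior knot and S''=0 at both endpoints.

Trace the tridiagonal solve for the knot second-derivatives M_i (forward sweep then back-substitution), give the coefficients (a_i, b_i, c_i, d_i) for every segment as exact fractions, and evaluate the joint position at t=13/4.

Δ: Δ0=9, Δ1=-5/2, Δ2=5
row 1: diag=6, rhs=-69; c'=1/3, d'=-23/2
row 2: denom=6−2·1/3=16/3; d'=(45−2·-23/2)/(16/3)=51/4
back: M2=51/4
back: M1=-23/2−1/3·51/4=-63/4
M: M0=0, M1=-63/4, M2=51/4, M3=0
seg 0: a=-4, c=M0/2=0, d=(M1−M0)/(6·1)=-21/8, b=Δ0−h0·(2M0+M1)/6=93/8
seg 1: a=5, c=M1/2=-63/8, d=(M2−M1)/(6·2)=19/8, b=Δ1−h1·(2M1+M2)/6=15/4
seg 2: a=0, c=M2/2=51/8, d=(M3−M2)/(6·1)=-17/8, b=Δ2−h2·(2M2+M3)/6=3/4
t_q=13/4 → seg 2, τ=1/4; S=0+3/4·τ+51/8·τ²+-17/8·τ³=283/512

  seg 0: a=-4 b=93/8 c=0 d=-21/8
  seg 1: a=5 b=15/4 c=-63/8 d=19/8
  seg 2: a=0 b=3/4 c=51/8 d=-17/8
S(13/4) = 283/512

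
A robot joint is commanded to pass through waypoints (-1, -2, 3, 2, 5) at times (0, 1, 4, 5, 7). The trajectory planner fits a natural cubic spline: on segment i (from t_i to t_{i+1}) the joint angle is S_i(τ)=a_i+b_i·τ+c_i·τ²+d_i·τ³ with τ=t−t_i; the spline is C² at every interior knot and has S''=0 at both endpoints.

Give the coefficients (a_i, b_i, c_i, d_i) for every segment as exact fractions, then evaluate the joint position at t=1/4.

  seg 0: a=-1 b=-431/276 c=0 d=155/276
  seg 1: a=-2 b=17/138 c=155/92 d=-323/828
  seg 2: a=3 b=-83/276 c=-42/23 d=311/276
  seg 3: a=2 b=-79/138 c=143/92 d=-143/552
S(1/4) = -8135/5888

Δ: Δ0=-1, Δ1=5/3, Δ2=-1, Δ3=3/2
row 1: diag=8, rhs=16; c'=3/8, d'=2
row 2: denom=8−3·3/8=55/8; d'=(-16−3·2)/(55/8)=-16/5
row 3: denom=6−1·8/55=322/55; d'=(15−1·-16/5)/(322/55)=143/46
back: M3=143/46
back: M2=-16/5−8/55·143/46=-84/23
back: M1=2−3/8·-84/23=155/46
M: M0=0, M1=155/46, M2=-84/23, M3=143/46, M4=0
seg 0: a=-1, c=M0/2=0, d=(M1−M0)/(6·1)=155/276, b=Δ0−h0·(2M0+M1)/6=-431/276
seg 1: a=-2, c=M1/2=155/92, d=(M2−M1)/(6·3)=-323/828, b=Δ1−h1·(2M1+M2)/6=17/138
seg 2: a=3, c=M2/2=-42/23, d=(M3−M2)/(6·1)=311/276, b=Δ2−h2·(2M2+M3)/6=-83/276
seg 3: a=2, c=M3/2=143/92, d=(M4−M3)/(6·2)=-143/552, b=Δ3−h3·(2M3+M4)/6=-79/138
t_q=1/4 → seg 0, τ=1/4; S=-1+-431/276·τ+0·τ²+155/276·τ³=-8135/5888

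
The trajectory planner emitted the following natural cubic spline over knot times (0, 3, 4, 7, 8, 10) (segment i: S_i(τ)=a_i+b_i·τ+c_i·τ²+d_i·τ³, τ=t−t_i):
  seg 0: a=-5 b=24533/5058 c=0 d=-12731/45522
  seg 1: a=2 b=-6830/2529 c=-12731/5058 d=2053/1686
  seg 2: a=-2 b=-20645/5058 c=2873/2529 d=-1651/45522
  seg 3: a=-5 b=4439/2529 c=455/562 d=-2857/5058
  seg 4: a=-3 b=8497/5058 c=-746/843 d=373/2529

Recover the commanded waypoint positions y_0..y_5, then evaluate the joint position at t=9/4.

y_0 = S_0(0) = a_0 = -5
y_1 = S_1(0) = a_1 = 2
y_2 = S_2(0) = a_2 = -2
y_3 = S_3(0) = a_3 = -5
y_4 = S_4(0) = a_4 = -3
y_5 = S_4(2) = -2
t_q=9/4 is in segment 0 (τ=9/4); S_0(τ)=98109/35968

y_0=-5 y_1=2 y_2=-2 y_3=-5 y_4=-3 y_5=-2
S(9/4) = 98109/35968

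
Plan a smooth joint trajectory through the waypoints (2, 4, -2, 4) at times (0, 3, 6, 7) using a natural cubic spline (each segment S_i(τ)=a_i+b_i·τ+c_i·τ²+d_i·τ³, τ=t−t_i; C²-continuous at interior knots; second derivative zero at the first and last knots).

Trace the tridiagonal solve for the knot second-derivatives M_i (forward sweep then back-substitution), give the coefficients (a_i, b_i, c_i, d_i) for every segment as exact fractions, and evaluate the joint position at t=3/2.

Δ: Δ0=2/3, Δ1=-2, Δ2=6
row 1: diag=12, rhs=-16; c'=1/4, d'=-4/3
row 2: denom=8−3·1/4=29/4; d'=(48−3·-4/3)/(29/4)=208/29
back: M2=208/29
back: M1=-4/3−1/4·208/29=-272/87
M: M0=0, M1=-272/87, M2=208/29, M3=0
seg 0: a=2, c=M0/2=0, d=(M1−M0)/(6·3)=-136/783, b=Δ0−h0·(2M0+M1)/6=194/87
seg 1: a=4, c=M1/2=-136/87, d=(M2−M1)/(6·3)=448/783, b=Δ1−h1·(2M1+M2)/6=-214/87
seg 2: a=-2, c=M2/2=104/29, d=(M3−M2)/(6·1)=-104/87, b=Δ2−h2·(2M2+M3)/6=314/87
t_q=3/2 → seg 0, τ=3/2; S=2+194/87·τ+0·τ²+-136/783·τ³=138/29

  seg 0: a=2 b=194/87 c=0 d=-136/783
  seg 1: a=4 b=-214/87 c=-136/87 d=448/783
  seg 2: a=-2 b=314/87 c=104/29 d=-104/87
S(3/2) = 138/29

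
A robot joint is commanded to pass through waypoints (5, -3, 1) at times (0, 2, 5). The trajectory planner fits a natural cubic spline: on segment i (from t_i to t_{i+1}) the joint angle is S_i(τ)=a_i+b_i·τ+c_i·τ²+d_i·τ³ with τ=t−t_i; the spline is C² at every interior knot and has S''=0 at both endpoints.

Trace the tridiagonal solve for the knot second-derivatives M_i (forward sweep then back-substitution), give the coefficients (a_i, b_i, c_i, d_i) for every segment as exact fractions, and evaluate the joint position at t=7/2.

Δ: Δ0=-4, Δ1=4/3
row 1: diag=10, rhs=32; c'=3/10, d'=16/5
back: M1=16/5
M: M0=0, M1=16/5, M2=0
seg 0: a=5, c=M0/2=0, d=(M1−M0)/(6·2)=4/15, b=Δ0−h0·(2M0+M1)/6=-76/15
seg 1: a=-3, c=M1/2=8/5, d=(M2−M1)/(6·3)=-8/45, b=Δ1−h1·(2M1+M2)/6=-28/15
t_q=7/2 → seg 1, τ=3/2; S=-3+-28/15·τ+8/5·τ²+-8/45·τ³=-14/5

  seg 0: a=5 b=-76/15 c=0 d=4/15
  seg 1: a=-3 b=-28/15 c=8/5 d=-8/45
S(7/2) = -14/5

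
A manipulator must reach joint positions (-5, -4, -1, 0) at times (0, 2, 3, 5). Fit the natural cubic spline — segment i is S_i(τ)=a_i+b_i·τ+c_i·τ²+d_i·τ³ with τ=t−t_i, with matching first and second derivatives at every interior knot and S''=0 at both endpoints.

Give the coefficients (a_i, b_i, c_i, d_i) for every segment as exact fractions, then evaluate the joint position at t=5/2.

  seg 0: a=-5 b=-1/2 c=0 d=1/4
  seg 1: a=-4 b=5/2 c=3/2 d=-1
  seg 2: a=-1 b=5/2 c=-3/2 d=1/4
S(5/2) = -5/2

Δ: Δ0=1/2, Δ1=3, Δ2=1/2
row 1: diag=6, rhs=15; c'=1/6, d'=5/2
row 2: denom=6−1·1/6=35/6; d'=(-15−1·5/2)/(35/6)=-3
back: M2=-3
back: M1=5/2−1/6·-3=3
M: M0=0, M1=3, M2=-3, M3=0
seg 0: a=-5, c=M0/2=0, d=(M1−M0)/(6·2)=1/4, b=Δ0−h0·(2M0+M1)/6=-1/2
seg 1: a=-4, c=M1/2=3/2, d=(M2−M1)/(6·1)=-1, b=Δ1−h1·(2M1+M2)/6=5/2
seg 2: a=-1, c=M2/2=-3/2, d=(M3−M2)/(6·2)=1/4, b=Δ2−h2·(2M2+M3)/6=5/2
t_q=5/2 → seg 1, τ=1/2; S=-4+5/2·τ+3/2·τ²+-1·τ³=-5/2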